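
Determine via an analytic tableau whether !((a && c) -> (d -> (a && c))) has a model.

Unsatisfiable

Initial set: {!((a && c) -> (d -> (a && c)))}.
!((a && c) -> (d -> (a && c))): α-rule — add (a && c), !(d -> (a && c)).
(a && c): α-rule — add a, c.
!(d -> (a && c)): α-rule — add d, !(a && c).
!(a && c): β-rule — branch into !a  //  !c.
  branch 1 (add !a):
    × closes — contains both a and !a.
  branch 2 (add !c):
    × closes — contains both c and !c.
All 2 branches close.
Every branch closed; the formula is unsatisfiable.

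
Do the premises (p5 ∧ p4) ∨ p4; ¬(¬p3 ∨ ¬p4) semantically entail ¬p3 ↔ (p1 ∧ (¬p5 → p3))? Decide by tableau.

Initial set: {((p5 ∧ p4) ∨ p4); ¬(¬p3 ∨ ¬p4); ¬(¬p3 ↔ (p1 ∧ (¬p5 → p3)))}.
¬(¬p3 ∨ ¬p4): α-rule — add ¬¬p3, ¬¬p4.
((p5 ∧ p4) ∨ p4): β-rule — branch into (p5 ∧ p4)  //  p4.
  branch 1 (add (p5 ∧ p4)):
    (p5 ∧ p4): α-rule — add p5, p4.
    ¬(¬p3 ↔ (p1 ∧ (¬p5 → p3))): β-rule — branch into ¬p3, ¬(p1 ∧ (¬p5 → p3))  //  ¬¬p3, (p1 ∧ (¬p5 → p3)).
      branch 1.1 (add ¬p3, ¬(p1 ∧ (¬p5 → p3))):
        × closes — contains both p3 and ¬p3.
      branch 1.2 (add ¬¬p3, (p1 ∧ (¬p5 → p3))):
        (p1 ∧ (¬p5 → p3)): α-rule — add p1, (¬p5 → p3).
        (¬p5 → p3): β-rule — branch into ¬¬p5  //  p3.
          branch 1.2.1 (add ¬¬p5):
            ○ open, literals {p1=T, p3=T, p4=T, p5=T}.
          branch 1.2.2 (add p3):
            ○ open, literals {p1=T, p3=T, p4=T, p5=T}.
  branch 2 (add p4):
    ¬(¬p3 ↔ (p1 ∧ (¬p5 → p3))): β-rule — branch into ¬p3, ¬(p1 ∧ (¬p5 → p3))  //  ¬¬p3, (p1 ∧ (¬p5 → p3)).
      branch 2.1 (add ¬p3, ¬(p1 ∧ (¬p5 → p3))):
        × closes — contains both p3 and ¬p3.
      branch 2.2 (add ¬¬p3, (p1 ∧ (¬p5 → p3))):
        (p1 ∧ (¬p5 → p3)): α-rule — add p1, (¬p5 → p3).
        (¬p5 → p3): β-rule — branch into ¬¬p5  //  p3.
          branch 2.2.1 (add ¬¬p5):
            ○ open, literals {p1=T, p3=T, p4=T, p5=T}.
          branch 2.2.2 (add p3):
            ○ open, literals {p1=T, p3=T, p4=T}.
2 branches closed, 4 open.
An open branch gives a countermodel: p1=T, p3=T, p4=T, p5=T (unmentioned atoms arbitrary); the premises hold there but the conclusion fails.

No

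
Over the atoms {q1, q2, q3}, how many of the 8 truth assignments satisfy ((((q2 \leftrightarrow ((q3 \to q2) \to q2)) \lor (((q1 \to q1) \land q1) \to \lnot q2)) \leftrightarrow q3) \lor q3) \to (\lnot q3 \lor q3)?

8

Initial set: {(((((q2 \leftrightarrow ((q3 \to q2) \to q2)) \lor (((q1 \to q1) \land q1) \to \lnot q2)) \leftrightarrow q3) \lor q3) \to (\lnot q3 \lor q3))}.
(((((q2 \leftrightarrow ((q3 \to q2) \to q2)) \lor (((q1 \to q1) \land q1) \to \lnot q2)) \leftrightarrow q3) \lor q3) \to (\lnot q3 \lor q3)): β-rule — branch into \lnot ((((q2 \leftrightarrow ((q3 \to q2) \to q2)) \lor (((q1 \to q1) \land q1) \to \lnot q2)) \leftrightarrow q3) \lor q3)  //  (\lnot q3 \lor q3).
  branch 1 (add \lnot ((((q2 \leftrightarrow ((q3 \to q2) \to q2)) \lor (((q1 \to q1) \land q1) \to \lnot q2)) \leftrightarrow q3) \lor q3)):
    \lnot ((((q2 \leftrightarrow ((q3 \to q2) \to q2)) \lor (((q1 \to q1) \land q1) \to \lnot q2)) \leftrightarrow q3) \lor q3): α-rule — add \lnot (((q2 \leftrightarrow ((q3 \to q2) \to q2)) \lor (((q1 \to q1) \land q1) \to \lnot q2)) \leftrightarrow q3), \lnot q3.
    \lnot (((q2 \leftrightarrow ((q3 \to q2) \to q2)) \lor (((q1 \to q1) \land q1) \to \lnot q2)) \leftrightarrow q3): β-rule — branch into ((q2 \leftrightarrow ((q3 \to q2) \to q2)) \lor (((q1 \to q1) \land q1) \to \lnot q2)), \lnot q3  //  \lnot ((q2 \leftrightarrow ((q3 \to q2) \to q2)) \lor (((q1 \to q1) \land q1) \to \lnot q2)), q3.
      branch 1.1 (add ((q2 \leftrightarrow ((q3 \to q2) \to q2)) \lor (((q1 \to q1) \land q1) \to \lnot q2)), \lnot q3):
        ((q2 \leftrightarrow ((q3 \to q2) \to q2)) \lor (((q1 \to q1) \land q1) \to \lnot q2)): β-rule — branch into (q2 \leftrightarrow ((q3 \to q2) \to q2))  //  (((q1 \to q1) \land q1) \to \lnot q2).
          branch 1.1.1 (add (q2 \leftrightarrow ((q3 \to q2) \to q2))):
            (q2 \leftrightarrow ((q3 \to q2) \to q2)): β-rule — branch into q2, ((q3 \to q2) \to q2)  //  \lnot q2, \lnot ((q3 \to q2) \to q2).
              branch 1.1.1.1 (add q2, ((q3 \to q2) \to q2)):
                ((q3 \to q2) \to q2): β-rule — branch into \lnot (q3 \to q2)  //  q2.
                  branch 1.1.1.1.1 (add \lnot (q3 \to q2)):
                    \lnot (q3 \to q2): α-rule — add q3, \lnot q2.
                    × closes — contains both q3 and \lnot q3.
                  branch 1.1.1.1.2 (add q2):
                    ○ open, literals {q2=true, q3=false}.
              branch 1.1.1.2 (add \lnot q2, \lnot ((q3 \to q2) \to q2)):
                \lnot ((q3 \to q2) \to q2): α-rule — add (q3 \to q2), \lnot q2.
                (q3 \to q2): β-rule — branch into \lnot q3  //  q2.
                  branch 1.1.1.2.1 (add \lnot q3):
                    ○ open, literals {q2=false, q3=false}.
                  branch 1.1.1.2.2 (add q2):
                    × closes — contains both q2 and \lnot q2.
          branch 1.1.2 (add (((q1 \to q1) \land q1) \to \lnot q2)):
            (((q1 \to q1) \land q1) \to \lnot q2): β-rule — branch into \lnot ((q1 \to q1) \land q1)  //  \lnot q2.
              branch 1.1.2.1 (add \lnot ((q1 \to q1) \land q1)):
                \lnot ((q1 \to q1) \land q1): β-rule — branch into \lnot (q1 \to q1)  //  \lnot q1.
                  branch 1.1.2.1.1 (add \lnot (q1 \to q1)):
                    \lnot (q1 \to q1): α-rule — add q1, \lnot q1.
                    × closes — contains both q1 and \lnot q1.
                  branch 1.1.2.1.2 (add \lnot q1):
                    ○ open, literals {q1=false, q3=false}.
              branch 1.1.2.2 (add \lnot q2):
                ○ open, literals {q2=false, q3=false}.
      branch 1.2 (add \lnot ((q2 \leftrightarrow ((q3 \to q2) \to q2)) \lor (((q1 \to q1) \land q1) \to \lnot q2)), q3):
        × closes — contains both q3 and \lnot q3.
  branch 2 (add (\lnot q3 \lor q3)):
    (\lnot q3 \lor q3): β-rule — branch into \lnot q3  //  q3.
      branch 2.1 (add \lnot q3):
        ○ open, literals {q3=false}.
      branch 2.2 (add q3):
        ○ open, literals {q3=true}.
4 branches closed, 6 open.
Each open branch fixes some atoms; the unmentioned ones are free. Counting distinct full assignments: branch {q2=true, q3=false} (q1) contributes 2 new; branch {q2=false, q3=false} (q1) contributes 2 new; branch {q1=false, q3=false} (q2) contributes 0 new; branch {q2=false, q3=false} (q1) contributes 0 new; branch {q3=false} (q1, q2) contributes 0 new; branch {q3=true} (q1, q2) contributes 4 new. Total: 8.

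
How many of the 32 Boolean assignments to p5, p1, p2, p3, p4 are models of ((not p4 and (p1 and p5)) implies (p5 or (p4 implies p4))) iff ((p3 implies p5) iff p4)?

16

Initial set: {(((not p4 and (p1 and p5)) implies (p5 or (p4 implies p4))) iff ((p3 implies p5) iff p4))}.
(((not p4 and (p1 and p5)) implies (p5 or (p4 implies p4))) iff ((p3 implies p5) iff p4)): β-rule — branch into ((not p4 and (p1 and p5)) implies (p5 or (p4 implies p4))), ((p3 implies p5) iff p4)  //  not ((not p4 and (p1 and p5)) implies (p5 or (p4 implies p4))), not ((p3 implies p5) iff p4).
  branch 1 (add ((not p4 and (p1 and p5)) implies (p5 or (p4 implies p4))), ((p3 implies p5) iff p4)):
    ((not p4 and (p1 and p5)) implies (p5 or (p4 implies p4))): β-rule — branch into not (not p4 and (p1 and p5))  //  (p5 or (p4 implies p4)).
      branch 1.1 (add not (not p4 and (p1 and p5))):
        ((p3 implies p5) iff p4): β-rule — branch into (p3 implies p5), p4  //  not (p3 implies p5), not p4.
          branch 1.1.1 (add (p3 implies p5), p4):
            not (not p4 and (p1 and p5)): β-rule — branch into not not p4  //  not (p1 and p5).
              branch 1.1.1.1 (add not not p4):
                (p3 implies p5): β-rule — branch into not p3  //  p5.
                  branch 1.1.1.1.1 (add not p3):
                    ○ open, literals {p3=F, p4=T}.
                  branch 1.1.1.1.2 (add p5):
                    ○ open, literals {p4=T, p5=T}.
              branch 1.1.1.2 (add not (p1 and p5)):
                (p3 implies p5): β-rule — branch into not p3  //  p5.
                  branch 1.1.1.2.1 (add not p3):
                    not (p1 and p5): β-rule — branch into not p1  //  not p5.
                      branch 1.1.1.2.1.1 (add not p1):
                        ○ open, literals {p1=F, p3=F, p4=T}.
                      branch 1.1.1.2.1.2 (add not p5):
                        ○ open, literals {p3=F, p4=T, p5=F}.
                  branch 1.1.1.2.2 (add p5):
                    not (p1 and p5): β-rule — branch into not p1  //  not p5.
                      branch 1.1.1.2.2.1 (add not p1):
                        ○ open, literals {p1=F, p4=T, p5=T}.
                      branch 1.1.1.2.2.2 (add not p5):
                        × closes — contains both p5 and not p5.
          branch 1.1.2 (add not (p3 implies p5), not p4):
            not (p3 implies p5): α-rule — add p3, not p5.
            not (not p4 and (p1 and p5)): β-rule — branch into not not p4  //  not (p1 and p5).
              branch 1.1.2.1 (add not not p4):
                × closes — contains both p4 and not p4.
              branch 1.1.2.2 (add not (p1 and p5)):
                not (p1 and p5): β-rule — branch into not p1  //  not p5.
                  branch 1.1.2.2.1 (add not p1):
                    ○ open, literals {p1=F, p3=T, p4=F, p5=F}.
                  branch 1.1.2.2.2 (add not p5):
                    ○ open, literals {p3=T, p4=F, p5=F}.
      branch 1.2 (add (p5 or (p4 implies p4))):
        ((p3 implies p5) iff p4): β-rule — branch into (p3 implies p5), p4  //  not (p3 implies p5), not p4.
          branch 1.2.1 (add (p3 implies p5), p4):
            (p5 or (p4 implies p4)): β-rule — branch into p5  //  (p4 implies p4).
              branch 1.2.1.1 (add p5):
                (p3 implies p5): β-rule — branch into not p3  //  p5.
                  branch 1.2.1.1.1 (add not p3):
                    ○ open, literals {p3=F, p4=T, p5=T}.
                  branch 1.2.1.1.2 (add p5):
                    ○ open, literals {p4=T, p5=T}.
              branch 1.2.1.2 (add (p4 implies p4)):
                (p3 implies p5): β-rule — branch into not p3  //  p5.
                  branch 1.2.1.2.1 (add not p3):
                    (p4 implies p4): β-rule — branch into not p4  //  p4.
                      branch 1.2.1.2.1.1 (add not p4):
                        × closes — contains both p4 and not p4.
                      branch 1.2.1.2.1.2 (add p4):
                        ○ open, literals {p3=F, p4=T}.
                  branch 1.2.1.2.2 (add p5):
                    (p4 implies p4): β-rule — branch into not p4  //  p4.
                      branch 1.2.1.2.2.1 (add not p4):
                        × closes — contains both p4 and not p4.
                      branch 1.2.1.2.2.2 (add p4):
                        ○ open, literals {p4=T, p5=T}.
          branch 1.2.2 (add not (p3 implies p5), not p4):
            not (p3 implies p5): α-rule — add p3, not p5.
            (p5 or (p4 implies p4)): β-rule — branch into p5  //  (p4 implies p4).
              branch 1.2.2.1 (add p5):
                × closes — contains both p5 and not p5.
              branch 1.2.2.2 (add (p4 implies p4)):
                (p4 implies p4): β-rule — branch into not p4  //  p4.
                  branch 1.2.2.2.1 (add not p4):
                    ○ open, literals {p3=T, p4=F, p5=F}.
                  branch 1.2.2.2.2 (add p4):
                    × closes — contains both p4 and not p4.
  branch 2 (add not ((not p4 and (p1 and p5)) implies (p5 or (p4 implies p4))), not ((p3 implies p5) iff p4)):
    not ((not p4 and (p1 and p5)) implies (p5 or (p4 implies p4))): α-rule — add (not p4 and (p1 and p5)), not (p5 or (p4 implies p4)).
    (not p4 and (p1 and p5)): α-rule — add not p4, (p1 and p5).
    not (p5 or (p4 implies p4)): α-rule — add not p5, not (p4 implies p4).
    (p1 and p5): α-rule — add p1, p5.
    × closes — contains both p5 and not p5.
7 branches closed, 12 open.
Each open branch fixes some atoms; the unmentioned ones are free. Counting distinct full assignments: branch {p3=F, p4=T} (p5, p1, p2) contributes 8 new; branch {p4=T, p5=T} (p1, p2, p3) contributes 4 new; branch {p1=F, p3=F, p4=T} (p5, p2) contributes 0 new; branch {p3=F, p4=T, p5=F} (p1, p2) contributes 0 new; branch {p1=F, p4=T, p5=T} (p2, p3) contributes 0 new; branch {p1=F, p3=T, p4=F, p5=F} (p2) contributes 2 new; branch {p3=T, p4=F, p5=F} (p1, p2) contributes 2 new; branch {p3=F, p4=T, p5=T} (p1, p2) contributes 0 new; branch {p4=T, p5=T} (p1, p2, p3) contributes 0 new; branch {p3=F, p4=T} (p5, p1, p2) contributes 0 new; branch {p4=T, p5=T} (p1, p2, p3) contributes 0 new; branch {p3=T, p4=F, p5=F} (p1, p2) contributes 0 new. Total: 16.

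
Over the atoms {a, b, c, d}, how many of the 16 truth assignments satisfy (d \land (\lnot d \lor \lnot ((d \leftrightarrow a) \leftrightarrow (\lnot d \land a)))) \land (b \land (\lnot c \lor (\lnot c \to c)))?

Initial set: {((d \land (\lnot d \lor \lnot ((d \leftrightarrow a) \leftrightarrow (\lnot d \land a)))) \land (b \land (\lnot c \lor (\lnot c \to c))))}.
((d \land (\lnot d \lor \lnot ((d \leftrightarrow a) \leftrightarrow (\lnot d \land a)))) \land (b \land (\lnot c \lor (\lnot c \to c)))): α-rule — add (d \land (\lnot d \lor \lnot ((d \leftrightarrow a) \leftrightarrow (\lnot d \land a)))), (b \land (\lnot c \lor (\lnot c \to c))).
(d \land (\lnot d \lor \lnot ((d \leftrightarrow a) \leftrightarrow (\lnot d \land a)))): α-rule — add d, (\lnot d \lor \lnot ((d \leftrightarrow a) \leftrightarrow (\lnot d \land a))).
(b \land (\lnot c \lor (\lnot c \to c))): α-rule — add b, (\lnot c \lor (\lnot c \to c)).
(\lnot d \lor \lnot ((d \leftrightarrow a) \leftrightarrow (\lnot d \land a))): β-rule — branch into \lnot d  //  \lnot ((d \leftrightarrow a) \leftrightarrow (\lnot d \land a)).
  branch 1 (add \lnot d):
    × closes — contains both d and \lnot d.
  branch 2 (add \lnot ((d \leftrightarrow a) \leftrightarrow (\lnot d \land a))):
    (\lnot c \lor (\lnot c \to c)): β-rule — branch into \lnot c  //  (\lnot c \to c).
      branch 2.1 (add \lnot c):
        \lnot ((d \leftrightarrow a) \leftrightarrow (\lnot d \land a)): β-rule — branch into (d \leftrightarrow a), \lnot (\lnot d \land a)  //  \lnot (d \leftrightarrow a), (\lnot d \land a).
          branch 2.1.1 (add (d \leftrightarrow a), \lnot (\lnot d \land a)):
            (d \leftrightarrow a): β-rule — branch into d, a  //  \lnot d, \lnot a.
              branch 2.1.1.1 (add d, a):
                \lnot (\lnot d \land a): β-rule — branch into \lnot \lnot d  //  \lnot a.
                  branch 2.1.1.1.1 (add \lnot \lnot d):
                    ○ open, literals {a=true, b=true, c=false, d=true}.
                  branch 2.1.1.1.2 (add \lnot a):
                    × closes — contains both a and \lnot a.
              branch 2.1.1.2 (add \lnot d, \lnot a):
                × closes — contains both d and \lnot d.
          branch 2.1.2 (add \lnot (d \leftrightarrow a), (\lnot d \land a)):
            (\lnot d \land a): α-rule — add \lnot d, a.
            × closes — contains both d and \lnot d.
      branch 2.2 (add (\lnot c \to c)):
        \lnot ((d \leftrightarrow a) \leftrightarrow (\lnot d \land a)): β-rule — branch into (d \leftrightarrow a), \lnot (\lnot d \land a)  //  \lnot (d \leftrightarrow a), (\lnot d \land a).
          branch 2.2.1 (add (d \leftrightarrow a), \lnot (\lnot d \land a)):
            (\lnot c \to c): β-rule — branch into \lnot \lnot c  //  c.
              branch 2.2.1.1 (add \lnot \lnot c):
                (d \leftrightarrow a): β-rule — branch into d, a  //  \lnot d, \lnot a.
                  branch 2.2.1.1.1 (add d, a):
                    \lnot (\lnot d \land a): β-rule — branch into \lnot \lnot d  //  \lnot a.
                      branch 2.2.1.1.1.1 (add \lnot \lnot d):
                        ○ open, literals {a=true, b=true, c=true, d=true}.
                      branch 2.2.1.1.1.2 (add \lnot a):
                        × closes — contains both a and \lnot a.
                  branch 2.2.1.1.2 (add \lnot d, \lnot a):
                    × closes — contains both d and \lnot d.
              branch 2.2.1.2 (add c):
                (d \leftrightarrow a): β-rule — branch into d, a  //  \lnot d, \lnot a.
                  branch 2.2.1.2.1 (add d, a):
                    \lnot (\lnot d \land a): β-rule — branch into \lnot \lnot d  //  \lnot a.
                      branch 2.2.1.2.1.1 (add \lnot \lnot d):
                        ○ open, literals {a=true, b=true, c=true, d=true}.
                      branch 2.2.1.2.1.2 (add \lnot a):
                        × closes — contains both a and \lnot a.
                  branch 2.2.1.2.2 (add \lnot d, \lnot a):
                    × closes — contains both d and \lnot d.
          branch 2.2.2 (add \lnot (d \leftrightarrow a), (\lnot d \land a)):
            (\lnot d \land a): α-rule — add \lnot d, a.
            × closes — contains both d and \lnot d.
9 branches closed, 3 open.
Each open branch fixes some atoms; the unmentioned ones are free. Counting distinct full assignments: branch {a=true, b=true, c=false, d=true} (none free) contributes 1 new; branch {a=true, b=true, c=true, d=true} (none free) contributes 1 new; branch {a=true, b=true, c=true, d=true} (none free) contributes 0 new. Total: 2.

2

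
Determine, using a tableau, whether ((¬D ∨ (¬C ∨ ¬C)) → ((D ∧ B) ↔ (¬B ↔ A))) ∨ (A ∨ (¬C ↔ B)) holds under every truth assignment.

Not valid

Assume the negation and expand:
Initial set: {F (((¬D ∨ (¬C ∨ ¬C)) → ((D ∧ B) ↔ (¬B ↔ A))) ∨ (A ∨ (¬C ↔ B)))}.
F (((¬D ∨ (¬C ∨ ¬C)) → ((D ∧ B) ↔ (¬B ↔ A))) ∨ (A ∨ (¬C ↔ B))): α-rule — add F ((¬D ∨ (¬C ∨ ¬C)) → ((D ∧ B) ↔ (¬B ↔ A))), F (A ∨ (¬C ↔ B)).
F ((¬D ∨ (¬C ∨ ¬C)) → ((D ∧ B) ↔ (¬B ↔ A))): α-rule — add T (¬D ∨ (¬C ∨ ¬C)), F ((D ∧ B) ↔ (¬B ↔ A)).
F (A ∨ (¬C ↔ B)): α-rule — add F A, F (¬C ↔ B).
T (¬D ∨ (¬C ∨ ¬C)): β-rule — branch into T ¬D  //  T (¬C ∨ ¬C).
  branch 1 (add T ¬D):
    F ((D ∧ B) ↔ (¬B ↔ A)): β-rule — branch into T (D ∧ B), F (¬B ↔ A)  //  F (D ∧ B), T (¬B ↔ A).
      branch 1.1 (add T (D ∧ B), F (¬B ↔ A)):
        T (D ∧ B): α-rule — add T D, T B.
        × closes — contains both D and ¬D.
      branch 1.2 (add F (D ∧ B), T (¬B ↔ A)):
        F (¬C ↔ B): β-rule — branch into T ¬C, F B  //  F ¬C, T B.
          branch 1.2.1 (add T ¬C, F B):
            F (D ∧ B): β-rule — branch into F D  //  F B.
              branch 1.2.1.1 (add F D):
                T (¬B ↔ A): β-rule — branch into T ¬B, T A  //  F ¬B, F A.
                  branch 1.2.1.1.1 (add T ¬B, T A):
                    × closes — contains both A and ¬A.
                  branch 1.2.1.1.2 (add F ¬B, F A):
                    × closes — contains both B and ¬B.
              branch 1.2.1.2 (add F B):
                T (¬B ↔ A): β-rule — branch into T ¬B, T A  //  F ¬B, F A.
                  branch 1.2.1.2.1 (add T ¬B, T A):
                    × closes — contains both A and ¬A.
                  branch 1.2.1.2.2 (add F ¬B, F A):
                    × closes — contains both B and ¬B.
          branch 1.2.2 (add F ¬C, T B):
            F (D ∧ B): β-rule — branch into F D  //  F B.
              branch 1.2.2.1 (add F D):
                T (¬B ↔ A): β-rule — branch into T ¬B, T A  //  F ¬B, F A.
                  branch 1.2.2.1.1 (add T ¬B, T A):
                    × closes — contains both B and ¬B.
                  branch 1.2.2.1.2 (add F ¬B, F A):
                    ○ open, literals {A=false, B=true, C=true, D=false}.
              branch 1.2.2.2 (add F B):
                × closes — contains both B and ¬B.
  branch 2 (add T (¬C ∨ ¬C)):
    F ((D ∧ B) ↔ (¬B ↔ A)): β-rule — branch into T (D ∧ B), F (¬B ↔ A)  //  F (D ∧ B), T (¬B ↔ A).
      branch 2.1 (add T (D ∧ B), F (¬B ↔ A)):
        T (D ∧ B): α-rule — add T D, T B.
        F (¬C ↔ B): β-rule — branch into T ¬C, F B  //  F ¬C, T B.
          branch 2.1.1 (add T ¬C, F B):
            × closes — contains both B and ¬B.
          branch 2.1.2 (add F ¬C, T B):
            T (¬C ∨ ¬C): β-rule — branch into T ¬C  //  T ¬C.
              branch 2.1.2.1 (add T ¬C):
                × closes — contains both C and ¬C.
              branch 2.1.2.2 (add T ¬C):
                × closes — contains both C and ¬C.
      branch 2.2 (add F (D ∧ B), T (¬B ↔ A)):
        F (¬C ↔ B): β-rule — branch into T ¬C, F B  //  F ¬C, T B.
          branch 2.2.1 (add T ¬C, F B):
            T (¬C ∨ ¬C): β-rule — branch into T ¬C  //  T ¬C.
              branch 2.2.1.1 (add T ¬C):
                F (D ∧ B): β-rule — branch into F D  //  F B.
                  branch 2.2.1.1.1 (add F D):
                    T (¬B ↔ A): β-rule — branch into T ¬B, T A  //  F ¬B, F A.
                      branch 2.2.1.1.1.1 (add T ¬B, T A):
                        × closes — contains both A and ¬A.
                      branch 2.2.1.1.1.2 (add F ¬B, F A):
                        × closes — contains both B and ¬B.
                  branch 2.2.1.1.2 (add F B):
                    T (¬B ↔ A): β-rule — branch into T ¬B, T A  //  F ¬B, F A.
                      branch 2.2.1.1.2.1 (add T ¬B, T A):
                        × closes — contains both A and ¬A.
                      branch 2.2.1.1.2.2 (add F ¬B, F A):
                        × closes — contains both B and ¬B.
              branch 2.2.1.2 (add T ¬C):
                F (D ∧ B): β-rule — branch into F D  //  F B.
                  branch 2.2.1.2.1 (add F D):
                    T (¬B ↔ A): β-rule — branch into T ¬B, T A  //  F ¬B, F A.
                      branch 2.2.1.2.1.1 (add T ¬B, T A):
                        × closes — contains both A and ¬A.
                      branch 2.2.1.2.1.2 (add F ¬B, F A):
                        × closes — contains both B and ¬B.
                  branch 2.2.1.2.2 (add F B):
                    T (¬B ↔ A): β-rule — branch into T ¬B, T A  //  F ¬B, F A.
                      branch 2.2.1.2.2.1 (add T ¬B, T A):
                        × closes — contains both A and ¬A.
                      branch 2.2.1.2.2.2 (add F ¬B, F A):
                        × closes — contains both B and ¬B.
          branch 2.2.2 (add F ¬C, T B):
            T (¬C ∨ ¬C): β-rule — branch into T ¬C  //  T ¬C.
              branch 2.2.2.1 (add T ¬C):
                × closes — contains both C and ¬C.
              branch 2.2.2.2 (add T ¬C):
                × closes — contains both C and ¬C.
20 branches closed, 1 open.
An open branch gives a countermodel: A=false, B=true, C=true, D=false (unmentioned atoms arbitrary); under it the original formula is false.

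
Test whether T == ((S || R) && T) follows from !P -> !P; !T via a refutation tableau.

Yes

Initial set: {T (!P -> !P); T !T; F (T == ((S || R) && T))}.
T (!P -> !P): β-rule — branch into F !P  //  T !P.
  branch 1 (add F !P):
    F (T == ((S || R) && T)): β-rule — branch into T T, F ((S || R) && T)  //  F T, T ((S || R) && T).
      branch 1.1 (add T T, F ((S || R) && T)):
        × closes — contains both T and !T.
      branch 1.2 (add F T, T ((S || R) && T)):
        T ((S || R) && T): α-rule — add T (S || R), T T.
        × closes — contains both T and !T.
  branch 2 (add T !P):
    F (T == ((S || R) && T)): β-rule — branch into T T, F ((S || R) && T)  //  F T, T ((S || R) && T).
      branch 2.1 (add T T, F ((S || R) && T)):
        × closes — contains both T and !T.
      branch 2.2 (add F T, T ((S || R) && T)):
        T ((S || R) && T): α-rule — add T (S || R), T T.
        × closes — contains both T and !T.
All 4 branches close.
Every branch closed, so the premises entail the conclusion.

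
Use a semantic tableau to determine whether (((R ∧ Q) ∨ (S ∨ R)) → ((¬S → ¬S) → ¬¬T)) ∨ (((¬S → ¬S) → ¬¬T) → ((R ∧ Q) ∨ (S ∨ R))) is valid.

Assume the negation and expand:
Initial set: {¬((((R ∧ Q) ∨ (S ∨ R)) → ((¬S → ¬S) → ¬¬T)) ∨ (((¬S → ¬S) → ¬¬T) → ((R ∧ Q) ∨ (S ∨ R))))}.
¬((((R ∧ Q) ∨ (S ∨ R)) → ((¬S → ¬S) → ¬¬T)) ∨ (((¬S → ¬S) → ¬¬T) → ((R ∧ Q) ∨ (S ∨ R)))): α-rule — add ¬(((R ∧ Q) ∨ (S ∨ R)) → ((¬S → ¬S) → ¬¬T)), ¬(((¬S → ¬S) → ¬¬T) → ((R ∧ Q) ∨ (S ∨ R))).
¬(((R ∧ Q) ∨ (S ∨ R)) → ((¬S → ¬S) → ¬¬T)): α-rule — add ((R ∧ Q) ∨ (S ∨ R)), ¬((¬S → ¬S) → ¬¬T).
¬(((¬S → ¬S) → ¬¬T) → ((R ∧ Q) ∨ (S ∨ R))): α-rule — add ((¬S → ¬S) → ¬¬T), ¬((R ∧ Q) ∨ (S ∨ R)).
¬((¬S → ¬S) → ¬¬T): α-rule — add (¬S → ¬S), ¬¬¬T.
¬((R ∧ Q) ∨ (S ∨ R)): α-rule — add ¬(R ∧ Q), ¬(S ∨ R).
¬¬¬T: drop double negation, giving ¬T.
¬(S ∨ R): α-rule — add ¬S, ¬R.
((R ∧ Q) ∨ (S ∨ R)): β-rule — branch into (R ∧ Q)  //  (S ∨ R).
  branch 1 (add (R ∧ Q)):
    (R ∧ Q): α-rule — add R, Q.
    × closes — contains both R and ¬R.
  branch 2 (add (S ∨ R)):
    ((¬S → ¬S) → ¬¬T): β-rule — branch into ¬(¬S → ¬S)  //  ¬¬T.
      branch 2.1 (add ¬(¬S → ¬S)):
        ¬(¬S → ¬S): α-rule — add ¬S, ¬¬S.
        × closes — contains both S and ¬S.
      branch 2.2 (add ¬¬T):
        ¬¬T: drop double negation, giving T.
        × closes — contains both T and ¬T.
All 3 branches close.
Every branch closed, so the negation is unsatisfiable and the formula is valid.

Valid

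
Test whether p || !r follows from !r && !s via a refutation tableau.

Initial set: {(!r && !s); !(p || !r)}.
(!r && !s): α-rule — add !r, !s.
!(p || !r): α-rule — add !p, !!r.
× closes — contains both r and !r.
All 1 branch closes.
Every branch closed, so the premises entail the conclusion.

Yes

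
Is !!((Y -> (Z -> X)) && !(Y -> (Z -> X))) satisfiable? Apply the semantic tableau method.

Unsatisfiable

Initial set: {!!((Y -> (Z -> X)) && !(Y -> (Z -> X)))}.
!!((Y -> (Z -> X)) && !(Y -> (Z -> X))): drop double negation, giving ((Y -> (Z -> X)) && !(Y -> (Z -> X))).
((Y -> (Z -> X)) && !(Y -> (Z -> X))): α-rule — add (Y -> (Z -> X)), !(Y -> (Z -> X)).
!(Y -> (Z -> X)): α-rule — add Y, !(Z -> X).
!(Z -> X): α-rule — add Z, !X.
(Y -> (Z -> X)): β-rule — branch into !Y  //  (Z -> X).
  branch 1 (add !Y):
    × closes — contains both Y and !Y.
  branch 2 (add (Z -> X)):
    (Z -> X): β-rule — branch into !Z  //  X.
      branch 2.1 (add !Z):
        × closes — contains both Z and !Z.
      branch 2.2 (add X):
        × closes — contains both X and !X.
All 3 branches close.
Every branch closed; the formula is unsatisfiable.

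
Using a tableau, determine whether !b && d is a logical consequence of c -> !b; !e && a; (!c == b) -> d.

Initial set: {(c -> !b); (!e && a); ((!c == b) -> d); !(!b && d)}.
(!e && a): α-rule — add !e, a.
(c -> !b): β-rule — branch into !c  //  !b.
  branch 1 (add !c):
    ((!c == b) -> d): β-rule — branch into !(!c == b)  //  d.
      branch 1.1 (add !(!c == b)):
        !(!b && d): β-rule — branch into !!b  //  !d.
          branch 1.1.1 (add !!b):
            !(!c == b): β-rule — branch into !c, !b  //  !!c, b.
              branch 1.1.1.1 (add !c, !b):
                × closes — contains both b and !b.
              branch 1.1.1.2 (add !!c, b):
                × closes — contains both c and !c.
          branch 1.1.2 (add !d):
            !(!c == b): β-rule — branch into !c, !b  //  !!c, b.
              branch 1.1.2.1 (add !c, !b):
                ○ open, literals {a=true, b=false, c=false, d=false, e=false}.
              branch 1.1.2.2 (add !!c, b):
                × closes — contains both c and !c.
      branch 1.2 (add d):
        !(!b && d): β-rule — branch into !!b  //  !d.
          branch 1.2.1 (add !!b):
            ○ open, literals {a=true, b=true, c=false, d=true, e=false}.
          branch 1.2.2 (add !d):
            × closes — contains both d and !d.
  branch 2 (add !b):
    ((!c == b) -> d): β-rule — branch into !(!c == b)  //  d.
      branch 2.1 (add !(!c == b)):
        !(!b && d): β-rule — branch into !!b  //  !d.
          branch 2.1.1 (add !!b):
            × closes — contains both b and !b.
          branch 2.1.2 (add !d):
            !(!c == b): β-rule — branch into !c, !b  //  !!c, b.
              branch 2.1.2.1 (add !c, !b):
                ○ open, literals {a=true, b=false, c=false, d=false, e=false}.
              branch 2.1.2.2 (add !!c, b):
                × closes — contains both b and !b.
      branch 2.2 (add d):
        !(!b && d): β-rule — branch into !!b  //  !d.
          branch 2.2.1 (add !!b):
            × closes — contains both b and !b.
          branch 2.2.2 (add !d):
            × closes — contains both d and !d.
8 branches closed, 3 open.
An open branch gives a countermodel: a=true, b=false, c=false, d=false, e=false (unmentioned atoms arbitrary); the premises hold there but the conclusion fails.

No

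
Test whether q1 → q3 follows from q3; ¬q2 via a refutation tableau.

Initial set: {q3; ¬q2; ¬(q1 → q3)}.
¬(q1 → q3): α-rule — add q1, ¬q3.
× closes — contains both q3 and ¬q3.
All 1 branch closes.
Every branch closed, so the premises entail the conclusion.

Yes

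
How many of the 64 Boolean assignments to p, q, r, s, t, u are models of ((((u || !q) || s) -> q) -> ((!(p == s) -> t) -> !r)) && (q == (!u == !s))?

26

Initial set: {(((((u || !q) || s) -> q) -> ((!(p == s) -> t) -> !r)) && (q == (!u == !s)))}.
(((((u || !q) || s) -> q) -> ((!(p == s) -> t) -> !r)) && (q == (!u == !s))): α-rule — add ((((u || !q) || s) -> q) -> ((!(p == s) -> t) -> !r)), (q == (!u == !s)).
((((u || !q) || s) -> q) -> ((!(p == s) -> t) -> !r)): β-rule — branch into !(((u || !q) || s) -> q)  //  ((!(p == s) -> t) -> !r).
  branch 1 (add !(((u || !q) || s) -> q)):
    !(((u || !q) || s) -> q): α-rule — add ((u || !q) || s), !q.
    (q == (!u == !s)): β-rule — branch into q, (!u == !s)  //  !q, !(!u == !s).
      branch 1.1 (add q, (!u == !s)):
        × closes — contains both q and !q.
      branch 1.2 (add !q, !(!u == !s)):
        ((u || !q) || s): β-rule — branch into (u || !q)  //  s.
          branch 1.2.1 (add (u || !q)):
            !(!u == !s): β-rule — branch into !u, !!s  //  !!u, !s.
              branch 1.2.1.1 (add !u, !!s):
                (u || !q): β-rule — branch into u  //  !q.
                  branch 1.2.1.1.1 (add u):
                    × closes — contains both u and !u.
                  branch 1.2.1.1.2 (add !q):
                    ○ open, literals {q=false, s=true, u=false}.
              branch 1.2.1.2 (add !!u, !s):
                (u || !q): β-rule — branch into u  //  !q.
                  branch 1.2.1.2.1 (add u):
                    ○ open, literals {q=false, s=false, u=true}.
                  branch 1.2.1.2.2 (add !q):
                    ○ open, literals {q=false, s=false, u=true}.
          branch 1.2.2 (add s):
            !(!u == !s): β-rule — branch into !u, !!s  //  !!u, !s.
              branch 1.2.2.1 (add !u, !!s):
                ○ open, literals {q=false, s=true, u=false}.
              branch 1.2.2.2 (add !!u, !s):
                × closes — contains both s and !s.
  branch 2 (add ((!(p == s) -> t) -> !r)):
    (q == (!u == !s)): β-rule — branch into q, (!u == !s)  //  !q, !(!u == !s).
      branch 2.1 (add q, (!u == !s)):
        ((!(p == s) -> t) -> !r): β-rule — branch into !(!(p == s) -> t)  //  !r.
          branch 2.1.1 (add !(!(p == s) -> t)):
            !(!(p == s) -> t): α-rule — add !(p == s), !t.
            (!u == !s): β-rule — branch into !u, !s  //  !!u, !!s.
              branch 2.1.1.1 (add !u, !s):
                !(p == s): β-rule — branch into p, !s  //  !p, s.
                  branch 2.1.1.1.1 (add p, !s):
                    ○ open, literals {p=true, q=true, s=false, t=false, u=false}.
                  branch 2.1.1.1.2 (add !p, s):
                    × closes — contains both s and !s.
              branch 2.1.1.2 (add !!u, !!s):
                !(p == s): β-rule — branch into p, !s  //  !p, s.
                  branch 2.1.1.2.1 (add p, !s):
                    × closes — contains both s and !s.
                  branch 2.1.1.2.2 (add !p, s):
                    ○ open, literals {p=false, q=true, s=true, t=false, u=true}.
          branch 2.1.2 (add !r):
            (!u == !s): β-rule — branch into !u, !s  //  !!u, !!s.
              branch 2.1.2.1 (add !u, !s):
                ○ open, literals {q=true, r=false, s=false, u=false}.
              branch 2.1.2.2 (add !!u, !!s):
                ○ open, literals {q=true, r=false, s=true, u=true}.
      branch 2.2 (add !q, !(!u == !s)):
        ((!(p == s) -> t) -> !r): β-rule — branch into !(!(p == s) -> t)  //  !r.
          branch 2.2.1 (add !(!(p == s) -> t)):
            !(!(p == s) -> t): α-rule — add !(p == s), !t.
            !(!u == !s): β-rule — branch into !u, !!s  //  !!u, !s.
              branch 2.2.1.1 (add !u, !!s):
                !(p == s): β-rule — branch into p, !s  //  !p, s.
                  branch 2.2.1.1.1 (add p, !s):
                    × closes — contains both s and !s.
                  branch 2.2.1.1.2 (add !p, s):
                    ○ open, literals {p=false, q=false, s=true, t=false, u=false}.
              branch 2.2.1.2 (add !!u, !s):
                !(p == s): β-rule — branch into p, !s  //  !p, s.
                  branch 2.2.1.2.1 (add p, !s):
                    ○ open, literals {p=true, q=false, s=false, t=false, u=true}.
                  branch 2.2.1.2.2 (add !p, s):
                    × closes — contains both s and !s.
          branch 2.2.2 (add !r):
            !(!u == !s): β-rule — branch into !u, !!s  //  !!u, !s.
              branch 2.2.2.1 (add !u, !!s):
                ○ open, literals {q=false, r=false, s=true, u=false}.
              branch 2.2.2.2 (add !!u, !s):
                ○ open, literals {q=false, r=false, s=false, u=true}.
7 branches closed, 12 open.
Each open branch fixes some atoms; the unmentioned ones are free. Counting distinct full assignments: branch {q=false, s=true, u=false} (p, r, t) contributes 8 new; branch {q=false, s=false, u=true} (p, r, t) contributes 8 new; branch {q=false, s=false, u=true} (p, r, t) contributes 0 new; branch {q=false, s=true, u=false} (p, r, t) contributes 0 new; branch {p=true, q=true, s=false, t=false, u=false} (r) contributes 2 new; branch {p=false, q=true, s=true, t=false, u=true} (r) contributes 2 new; branch {q=true, r=false, s=false, u=false} (p, t) contributes 3 new; branch {q=true, r=false, s=true, u=true} (p, t) contributes 3 new; branch {p=false, q=false, s=true, t=false, u=false} (r) contributes 0 new; branch {p=true, q=false, s=false, t=false, u=true} (r) contributes 0 new; branch {q=false, r=false, s=true, u=false} (p, t) contributes 0 new; branch {q=false, r=false, s=false, u=true} (p, t) contributes 0 new. Total: 26.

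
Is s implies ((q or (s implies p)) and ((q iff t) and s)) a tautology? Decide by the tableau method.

Assume the negation and expand:
Initial set: {F (s implies ((q or (s implies p)) and ((q iff t) and s)))}.
F (s implies ((q or (s implies p)) and ((q iff t) and s))): α-rule — add T s, F ((q or (s implies p)) and ((q iff t) and s)).
F ((q or (s implies p)) and ((q iff t) and s)): β-rule — branch into F (q or (s implies p))  //  F ((q iff t) and s).
  branch 1 (add F (q or (s implies p))):
    F (q or (s implies p)): α-rule — add F q, F (s implies p).
    F (s implies p): α-rule — add T s, F p.
    ○ open, literals {p=F, q=F, s=T}.
  branch 2 (add F ((q iff t) and s)):
    F ((q iff t) and s): β-rule — branch into F (q iff t)  //  F s.
      branch 2.1 (add F (q iff t)):
        F (q iff t): β-rule — branch into T q, F t  //  F q, T t.
          branch 2.1.1 (add T q, F t):
            ○ open, literals {q=T, s=T, t=F}.
          branch 2.1.2 (add F q, T t):
            ○ open, literals {q=F, s=T, t=T}.
      branch 2.2 (add F s):
        × closes — contains both s and not s.
1 branch closed, 3 open.
An open branch gives a countermodel: p=F, q=F, s=T (unmentioned atoms arbitrary); under it the original formula is false.

Not valid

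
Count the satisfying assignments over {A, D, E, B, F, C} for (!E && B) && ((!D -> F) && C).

6

Initial set: {((!E && B) && ((!D -> F) && C))}.
((!E && B) && ((!D -> F) && C)): α-rule — add (!E && B), ((!D -> F) && C).
(!E && B): α-rule — add !E, B.
((!D -> F) && C): α-rule — add (!D -> F), C.
(!D -> F): β-rule — branch into !!D  //  F.
  branch 1 (add !!D):
    ○ open, literals {B=true, C=true, D=true, E=false}.
  branch 2 (add F):
    ○ open, literals {B=true, C=true, E=false, F=true}.
0 branches closed, 2 open.
Each open branch fixes some atoms; the unmentioned ones are free. Counting distinct full assignments: branch {B=true, C=true, D=true, E=false} (A, F) contributes 4 new; branch {B=true, C=true, E=false, F=true} (A, D) contributes 2 new. Total: 6.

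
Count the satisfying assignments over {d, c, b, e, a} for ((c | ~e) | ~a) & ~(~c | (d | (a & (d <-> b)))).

Initial set: {T (((c | ~e) | ~a) & ~(~c | (d | (a & (d <-> b)))))}.
T (((c | ~e) | ~a) & ~(~c | (d | (a & (d <-> b))))): α-rule — add T ((c | ~e) | ~a), T ~(~c | (d | (a & (d <-> b)))).
T ~(~c | (d | (a & (d <-> b)))): α-rule — add F ~c, F (d | (a & (d <-> b))).
F (d | (a & (d <-> b))): α-rule — add F d, F (a & (d <-> b)).
T ((c | ~e) | ~a): β-rule — branch into T (c | ~e)  //  T ~a.
  branch 1 (add T (c | ~e)):
    F (a & (d <-> b)): β-rule — branch into F a  //  F (d <-> b).
      branch 1.1 (add F a):
        T (c | ~e): β-rule — branch into T c  //  T ~e.
          branch 1.1.1 (add T c):
            ○ open, literals {a=0, c=1, d=0}.
          branch 1.1.2 (add T ~e):
            ○ open, literals {a=0, c=1, d=0, e=0}.
      branch 1.2 (add F (d <-> b)):
        T (c | ~e): β-rule — branch into T c  //  T ~e.
          branch 1.2.1 (add T c):
            F (d <-> b): β-rule — branch into T d, F b  //  F d, T b.
              branch 1.2.1.1 (add T d, F b):
                × closes — contains both d and ~d.
              branch 1.2.1.2 (add F d, T b):
                ○ open, literals {b=1, c=1, d=0}.
          branch 1.2.2 (add T ~e):
            F (d <-> b): β-rule — branch into T d, F b  //  F d, T b.
              branch 1.2.2.1 (add T d, F b):
                × closes — contains both d and ~d.
              branch 1.2.2.2 (add F d, T b):
                ○ open, literals {b=1, c=1, d=0, e=0}.
  branch 2 (add T ~a):
    F (a & (d <-> b)): β-rule — branch into F a  //  F (d <-> b).
      branch 2.1 (add F a):
        ○ open, literals {a=0, c=1, d=0}.
      branch 2.2 (add F (d <-> b)):
        F (d <-> b): β-rule — branch into T d, F b  //  F d, T b.
          branch 2.2.1 (add T d, F b):
            × closes — contains both d and ~d.
          branch 2.2.2 (add F d, T b):
            ○ open, literals {a=0, b=1, c=1, d=0}.
3 branches closed, 6 open.
Each open branch fixes some atoms; the unmentioned ones are free. Counting distinct full assignments: branch {a=0, c=1, d=0} (b, e) contributes 4 new; branch {a=0, c=1, d=0, e=0} (b) contributes 0 new; branch {b=1, c=1, d=0} (e, a) contributes 2 new; branch {b=1, c=1, d=0, e=0} (a) contributes 0 new; branch {a=0, c=1, d=0} (b, e) contributes 0 new; branch {a=0, b=1, c=1, d=0} (e) contributes 0 new. Total: 6.

6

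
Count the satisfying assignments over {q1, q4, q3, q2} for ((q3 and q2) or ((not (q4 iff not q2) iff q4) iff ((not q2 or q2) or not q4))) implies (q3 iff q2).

Initial set: {(((q3 and q2) or ((not (q4 iff not q2) iff q4) iff ((not q2 or q2) or not q4))) implies (q3 iff q2))}.
(((q3 and q2) or ((not (q4 iff not q2) iff q4) iff ((not q2 or q2) or not q4))) implies (q3 iff q2)): β-rule — branch into not ((q3 and q2) or ((not (q4 iff not q2) iff q4) iff ((not q2 or q2) or not q4)))  //  (q3 iff q2).
  branch 1 (add not ((q3 and q2) or ((not (q4 iff not q2) iff q4) iff ((not q2 or q2) or not q4)))):
    not ((q3 and q2) or ((not (q4 iff not q2) iff q4) iff ((not q2 or q2) or not q4))): α-rule — add not (q3 and q2), not ((not (q4 iff not q2) iff q4) iff ((not q2 or q2) or not q4)).
    not (q3 and q2): β-rule — branch into not q3  //  not q2.
      branch 1.1 (add not q3):
        not ((not (q4 iff not q2) iff q4) iff ((not q2 or q2) or not q4)): β-rule — branch into (not (q4 iff not q2) iff q4), not ((not q2 or q2) or not q4)  //  not (not (q4 iff not q2) iff q4), ((not q2 or q2) or not q4).
          branch 1.1.1 (add (not (q4 iff not q2) iff q4), not ((not q2 or q2) or not q4)):
            not ((not q2 or q2) or not q4): α-rule — add not (not q2 or q2), not not q4.
            not (not q2 or q2): α-rule — add not not q2, not q2.
            × closes — contains both q2 and not q2.
          branch 1.1.2 (add not (not (q4 iff not q2) iff q4), ((not q2 or q2) or not q4)):
            not (not (q4 iff not q2) iff q4): β-rule — branch into not (q4 iff not q2), not q4  //  not not (q4 iff not q2), q4.
              branch 1.1.2.1 (add not (q4 iff not q2), not q4):
                ((not q2 or q2) or not q4): β-rule — branch into (not q2 or q2)  //  not q4.
                  branch 1.1.2.1.1 (add (not q2 or q2)):
                    not (q4 iff not q2): β-rule — branch into q4, not not q2  //  not q4, not q2.
                      branch 1.1.2.1.1.1 (add q4, not not q2):
                        × closes — contains both q4 and not q4.
                      branch 1.1.2.1.1.2 (add not q4, not q2):
                        (not q2 or q2): β-rule — branch into not q2  //  q2.
                          branch 1.1.2.1.1.2.1 (add not q2):
                            ○ open, literals {q2=F, q3=F, q4=F}.
                          branch 1.1.2.1.1.2.2 (add q2):
                            × closes — contains both q2 and not q2.
                  branch 1.1.2.1.2 (add not q4):
                    not (q4 iff not q2): β-rule — branch into q4, not not q2  //  not q4, not q2.
                      branch 1.1.2.1.2.1 (add q4, not not q2):
                        × closes — contains both q4 and not q4.
                      branch 1.1.2.1.2.2 (add not q4, not q2):
                        ○ open, literals {q2=F, q3=F, q4=F}.
              branch 1.1.2.2 (add not not (q4 iff not q2), q4):
                ((not q2 or q2) or not q4): β-rule — branch into (not q2 or q2)  //  not q4.
                  branch 1.1.2.2.1 (add (not q2 or q2)):
                    not not (q4 iff not q2): β-rule — branch into q4, not q2  //  not q4, not not q2.
                      branch 1.1.2.2.1.1 (add q4, not q2):
                        (not q2 or q2): β-rule — branch into not q2  //  q2.
                          branch 1.1.2.2.1.1.1 (add not q2):
                            ○ open, literals {q2=F, q3=F, q4=T}.
                          branch 1.1.2.2.1.1.2 (add q2):
                            × closes — contains both q2 and not q2.
                      branch 1.1.2.2.1.2 (add not q4, not not q2):
                        × closes — contains both q4 and not q4.
                  branch 1.1.2.2.2 (add not q4):
                    × closes — contains both q4 and not q4.
      branch 1.2 (add not q2):
        not ((not (q4 iff not q2) iff q4) iff ((not q2 or q2) or not q4)): β-rule — branch into (not (q4 iff not q2) iff q4), not ((not q2 or q2) or not q4)  //  not (not (q4 iff not q2) iff q4), ((not q2 or q2) or not q4).
          branch 1.2.1 (add (not (q4 iff not q2) iff q4), not ((not q2 or q2) or not q4)):
            not ((not q2 or q2) or not q4): α-rule — add not (not q2 or q2), not not q4.
            not (not q2 or q2): α-rule — add not not q2, not q2.
            × closes — contains both q2 and not q2.
          branch 1.2.2 (add not (not (q4 iff not q2) iff q4), ((not q2 or q2) or not q4)):
            not (not (q4 iff not q2) iff q4): β-rule — branch into not (q4 iff not q2), not q4  //  not not (q4 iff not q2), q4.
              branch 1.2.2.1 (add not (q4 iff not q2), not q4):
                ((not q2 or q2) or not q4): β-rule — branch into (not q2 or q2)  //  not q4.
                  branch 1.2.2.1.1 (add (not q2 or q2)):
                    not (q4 iff not q2): β-rule — branch into q4, not not q2  //  not q4, not q2.
                      branch 1.2.2.1.1.1 (add q4, not not q2):
                        × closes — contains both q4 and not q4.
                      branch 1.2.2.1.1.2 (add not q4, not q2):
                        (not q2 or q2): β-rule — branch into not q2  //  q2.
                          branch 1.2.2.1.1.2.1 (add not q2):
                            ○ open, literals {q2=F, q4=F}.
                          branch 1.2.2.1.1.2.2 (add q2):
                            × closes — contains both q2 and not q2.
                  branch 1.2.2.1.2 (add not q4):
                    not (q4 iff not q2): β-rule — branch into q4, not not q2  //  not q4, not q2.
                      branch 1.2.2.1.2.1 (add q4, not not q2):
                        × closes — contains both q4 and not q4.
                      branch 1.2.2.1.2.2 (add not q4, not q2):
                        ○ open, literals {q2=F, q4=F}.
              branch 1.2.2.2 (add not not (q4 iff not q2), q4):
                ((not q2 or q2) or not q4): β-rule — branch into (not q2 or q2)  //  not q4.
                  branch 1.2.2.2.1 (add (not q2 or q2)):
                    not not (q4 iff not q2): β-rule — branch into q4, not q2  //  not q4, not not q2.
                      branch 1.2.2.2.1.1 (add q4, not q2):
                        (not q2 or q2): β-rule — branch into not q2  //  q2.
                          branch 1.2.2.2.1.1.1 (add not q2):
                            ○ open, literals {q2=F, q4=T}.
                          branch 1.2.2.2.1.1.2 (add q2):
                            × closes — contains both q2 and not q2.
                      branch 1.2.2.2.1.2 (add not q4, not not q2):
                        × closes — contains both q4 and not q4.
                  branch 1.2.2.2.2 (add not q4):
                    × closes — contains both q4 and not q4.
  branch 2 (add (q3 iff q2)):
    (q3 iff q2): β-rule — branch into q3, q2  //  not q3, not q2.
      branch 2.1 (add q3, q2):
        ○ open, literals {q2=T, q3=T}.
      branch 2.2 (add not q3, not q2):
        ○ open, literals {q2=F, q3=F}.
14 branches closed, 8 open.
Each open branch fixes some atoms; the unmentioned ones are free. Counting distinct full assignments: branch {q2=F, q3=F, q4=F} (q1) contributes 2 new; branch {q2=F, q3=F, q4=F} (q1) contributes 0 new; branch {q2=F, q3=F, q4=T} (q1) contributes 2 new; branch {q2=F, q4=F} (q1, q3) contributes 2 new; branch {q2=F, q4=F} (q1, q3) contributes 0 new; branch {q2=F, q4=T} (q1, q3) contributes 2 new; branch {q2=T, q3=T} (q1, q4) contributes 4 new; branch {q2=F, q3=F} (q1, q4) contributes 0 new. Total: 12.

12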